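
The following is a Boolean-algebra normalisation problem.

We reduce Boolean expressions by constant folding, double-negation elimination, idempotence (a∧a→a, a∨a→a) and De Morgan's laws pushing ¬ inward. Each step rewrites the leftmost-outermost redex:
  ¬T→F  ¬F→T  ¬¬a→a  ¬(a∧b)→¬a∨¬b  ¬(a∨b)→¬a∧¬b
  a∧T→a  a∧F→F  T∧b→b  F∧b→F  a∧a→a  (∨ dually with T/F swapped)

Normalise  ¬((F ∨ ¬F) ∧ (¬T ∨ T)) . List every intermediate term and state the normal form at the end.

  start: ¬((F ∨ ¬F) ∧ (¬T ∨ T))
  [1] ¬(F ∨ ¬F) ∨ ¬(¬T ∨ T)
  [2] (¬F ∧ ¬¬F) ∨ ¬(¬T ∨ T)
  [3] (T ∧ ¬¬F) ∨ ¬(¬T ∨ T)
  [4] ¬¬F ∨ ¬(¬T ∨ T)
  [5] F ∨ ¬(¬T ∨ T)
  [6] ¬(¬T ∨ T)
  [7] ¬¬T ∧ ¬T
  [8] T ∧ ¬T
  [9] ¬T
  [10] F

Answer: normal form = F  (in 10 steps)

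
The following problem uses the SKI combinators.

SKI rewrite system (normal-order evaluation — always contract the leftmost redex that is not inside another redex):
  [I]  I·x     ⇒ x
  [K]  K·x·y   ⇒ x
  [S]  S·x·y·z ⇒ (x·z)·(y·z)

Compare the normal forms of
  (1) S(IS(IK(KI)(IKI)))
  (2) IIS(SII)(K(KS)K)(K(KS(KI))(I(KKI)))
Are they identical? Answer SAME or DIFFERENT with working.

Term A:
  start: S(IS(IK(KI)(IKI)))
  [1] S(S(IK(KI)(IKI)))
  [2] S(S(K(KI)(IKI)))
  [3] S(S(KI))

Term B:
  start: IIS(SII)(K(KS)K)(K(KS(KI))(I(KKI)))
  [1] IS(SII)(K(KS)K)(K(KS(KI))(I(KKI)))
  [2] S(SII)(K(KS)K)(K(KS(KI))(I(KKI)))
  [3] SII(K(KS(KI))(I(KKI)))(K(KS)K(K(KS(KI))(I(KKI))))
  [4] I(K(KS(KI))(I(KKI)))(I(K(KS(KI))(I(KKI))))(K(KS)K(K(KS(KI))(I(KKI))))
  [5] K(KS(KI))(I(KKI))(I(K(KS(KI))(I(KKI))))(K(KS)K(K(KS(KI))(I(KKI))))
  [6] KS(KI)(I(K(KS(KI))(I(KKI))))(K(KS)K(K(KS(KI))(I(KKI))))
  [7] S(I(K(KS(KI))(I(KKI))))(K(KS)K(K(KS(KI))(I(KKI))))
  [8] S(K(KS(KI))(I(KKI)))(K(KS)K(K(KS(KI))(I(KKI))))
  [9] S(KS(KI))(K(KS)K(K(KS(KI))(I(KKI))))
  [10] SS(K(KS)K(K(KS(KI))(I(KKI))))
  [11] SS(KS(K(KS(KI))(I(KKI))))
  [12] SSS

Answer: DIFFERENT — A ⇓ S(S(KI)), B ⇓ SSS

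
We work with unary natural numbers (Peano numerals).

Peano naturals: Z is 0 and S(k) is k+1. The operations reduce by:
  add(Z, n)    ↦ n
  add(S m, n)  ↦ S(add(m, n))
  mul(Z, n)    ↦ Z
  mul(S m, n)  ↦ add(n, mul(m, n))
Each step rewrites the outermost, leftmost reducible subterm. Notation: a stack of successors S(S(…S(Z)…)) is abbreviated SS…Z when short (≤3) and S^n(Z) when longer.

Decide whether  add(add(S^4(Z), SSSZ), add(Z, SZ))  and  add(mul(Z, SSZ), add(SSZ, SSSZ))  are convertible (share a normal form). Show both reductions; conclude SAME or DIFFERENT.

Term A:
  start: add(add(S^4(Z), SSSZ), add(Z, SZ))
  step 1: add(S(add(SSSZ, SSSZ)), add(Z, SZ))
  step 2: S(add(add(SSSZ, SSSZ), add(Z, SZ)))
  step 3: S(add(S(add(SSZ, SSSZ)), add(Z, SZ)))
  step 4: S(S(add(add(SSZ, SSSZ), add(Z, SZ))))
  step 5: S(S(add(S(add(SZ, SSSZ)), add(Z, SZ))))
  step 6: S(S(S(add(add(SZ, SSSZ), add(Z, SZ)))))
  step 7: S(S(S(add(S(add(Z, SSSZ)), add(Z, SZ)))))
  step 8: S(S(S(S(add(add(Z, SSSZ), add(Z, SZ))))))
  step 9: S(S(S(S(add(SSSZ, add(Z, SZ))))))
  step 10: S(S(S(S(S(add(SSZ, add(Z, SZ)))))))
  step 11: S(S(S(S(S(S(add(SZ, add(Z, SZ))))))))
  step 12: S(S(S(S(S(S(S(add(Z, add(Z, SZ)))))))))
  step 13: S(S(S(S(S(S(S(add(Z, SZ))))))))
  step 14: S^8(Z)

Term B:
  start: add(mul(Z, SSZ), add(SSZ, SSSZ))
  step 1: add(Z, add(SSZ, SSSZ))
  step 2: add(SSZ, SSSZ)
  step 3: S(add(SZ, SSSZ))
  step 4: S(S(add(Z, SSSZ)))
  step 5: S^5(Z)

Answer: DIFFERENT — A ⇓ S^8(Z), B ⇓ S^5(Z)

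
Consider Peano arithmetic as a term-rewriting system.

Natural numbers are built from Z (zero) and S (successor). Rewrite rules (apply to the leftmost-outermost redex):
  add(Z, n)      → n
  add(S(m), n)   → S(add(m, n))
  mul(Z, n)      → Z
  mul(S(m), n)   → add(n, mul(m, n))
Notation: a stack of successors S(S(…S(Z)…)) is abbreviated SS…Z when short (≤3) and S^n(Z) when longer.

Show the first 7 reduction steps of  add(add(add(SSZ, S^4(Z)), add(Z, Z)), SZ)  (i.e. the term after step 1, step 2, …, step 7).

Answer: after 7 steps: S(S(add(add(S^4(Z), add(Z, Z)), SZ)))

Derivation:
  start: add(add(add(SSZ, S^4(Z)), add(Z, Z)), SZ)
  step 1: add(add(S(add(SZ, S^4(Z))), add(Z, Z)), SZ)
  step 2: add(S(add(add(SZ, S^4(Z)), add(Z, Z))), SZ)
  step 3: S(add(add(add(SZ, S^4(Z)), add(Z, Z)), SZ))
  step 4: S(add(add(S(add(Z, S^4(Z))), add(Z, Z)), SZ))
  step 5: S(add(S(add(add(Z, S^4(Z)), add(Z, Z))), SZ))
  step 6: S(S(add(add(add(Z, S^4(Z)), add(Z, Z)), SZ)))
  step 7: S(S(add(add(S^4(Z), add(Z, Z)), SZ)))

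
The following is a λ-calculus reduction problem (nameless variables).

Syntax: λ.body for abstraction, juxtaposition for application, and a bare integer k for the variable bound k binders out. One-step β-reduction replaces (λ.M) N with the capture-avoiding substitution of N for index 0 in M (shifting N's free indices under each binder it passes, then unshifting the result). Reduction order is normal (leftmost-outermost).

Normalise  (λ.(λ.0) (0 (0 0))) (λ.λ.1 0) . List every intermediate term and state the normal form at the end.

  start: (λ.(λ.0) (0 (0 0))) (λ.λ.1 0)
  [1] (λ.0) ((λ.λ.1 0) ((λ.λ.1 0) (λ.λ.1 0)))
  [2] (λ.λ.1 0) ((λ.λ.1 0) (λ.λ.1 0))
  [3] λ.(λ.λ.1 0) (λ.λ.1 0) 0
  [4] λ.(λ.(λ.λ.1 0) 0) 0
  [5] λ.(λ.λ.1 0) 0
  [6] λ.λ.1 0

Answer: normal form = λ.λ.1 0  (in 6 steps)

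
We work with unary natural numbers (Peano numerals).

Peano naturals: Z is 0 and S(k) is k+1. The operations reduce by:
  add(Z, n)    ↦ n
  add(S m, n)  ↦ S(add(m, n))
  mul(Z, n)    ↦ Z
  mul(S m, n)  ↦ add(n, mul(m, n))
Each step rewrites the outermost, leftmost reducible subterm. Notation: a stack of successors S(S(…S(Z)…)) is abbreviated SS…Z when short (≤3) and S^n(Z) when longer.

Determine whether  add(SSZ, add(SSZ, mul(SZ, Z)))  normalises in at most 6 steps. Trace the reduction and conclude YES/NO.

Answer: NO — after 6 steps the term is S(S(S(S(mul(SZ, Z))))), not yet normal

Reduction:
  start: add(SSZ, add(SSZ, mul(SZ, Z)))
  [1] S(add(SZ, add(SSZ, mul(SZ, Z))))
  [2] S(S(add(Z, add(SSZ, mul(SZ, Z)))))
  [3] S(S(add(SSZ, mul(SZ, Z))))
  [4] S(S(S(add(SZ, mul(SZ, Z)))))
  [5] S(S(S(S(add(Z, mul(SZ, Z))))))
  [6] S(S(S(S(mul(SZ, Z)))))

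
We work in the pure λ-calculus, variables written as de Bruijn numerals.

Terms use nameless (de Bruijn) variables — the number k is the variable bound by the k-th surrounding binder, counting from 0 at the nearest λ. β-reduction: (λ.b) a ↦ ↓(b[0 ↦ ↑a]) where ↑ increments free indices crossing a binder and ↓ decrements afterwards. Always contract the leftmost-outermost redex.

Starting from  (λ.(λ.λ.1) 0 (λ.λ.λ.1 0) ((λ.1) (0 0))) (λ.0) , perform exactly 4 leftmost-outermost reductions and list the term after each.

  start: (λ.(λ.λ.1) 0 (λ.λ.λ.1 0) ((λ.1) (0 0))) (λ.0)
  step 1: (λ.λ.1) (λ.0) (λ.λ.λ.1 0) ((λ.λ.0) ((λ.0) (λ.0)))
  step 2: (λ.λ.0) (λ.λ.λ.1 0) ((λ.λ.0) ((λ.0) (λ.0)))
  step 3: (λ.0) ((λ.λ.0) ((λ.0) (λ.0)))
  step 4: (λ.λ.0) ((λ.0) (λ.0))

Answer: after 4 steps: (λ.λ.0) ((λ.0) (λ.0))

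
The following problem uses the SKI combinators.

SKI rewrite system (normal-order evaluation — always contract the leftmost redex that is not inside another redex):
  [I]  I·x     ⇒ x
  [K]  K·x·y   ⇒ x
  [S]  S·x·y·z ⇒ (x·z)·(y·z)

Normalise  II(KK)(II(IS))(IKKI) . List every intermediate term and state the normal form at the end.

  start: II(KK)(II(IS))(IKKI)
  [1] I(KK)(II(IS))(IKKI)
  [2] KK(II(IS))(IKKI)
  [3] K(IKKI)
  [4] K(KKI)
  [5] KK

Answer: normal form = KK  (in 5 steps)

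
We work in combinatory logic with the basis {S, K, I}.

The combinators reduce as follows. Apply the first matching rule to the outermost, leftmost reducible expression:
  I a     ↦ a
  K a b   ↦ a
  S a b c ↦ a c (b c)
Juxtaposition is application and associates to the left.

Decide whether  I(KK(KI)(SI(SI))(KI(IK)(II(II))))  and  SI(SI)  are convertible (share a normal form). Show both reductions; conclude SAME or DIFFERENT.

Term A:
  start: I(KK(KI)(SI(SI))(KI(IK)(II(II))))
  [1] KK(KI)(SI(SI))(KI(IK)(II(II)))
  [2] K(SI(SI))(KI(IK)(II(II)))
  [3] SI(SI)

Term B:
  start: SI(SI)

Answer: SAME — A ⇓ SI(SI), B ⇓ SI(SI)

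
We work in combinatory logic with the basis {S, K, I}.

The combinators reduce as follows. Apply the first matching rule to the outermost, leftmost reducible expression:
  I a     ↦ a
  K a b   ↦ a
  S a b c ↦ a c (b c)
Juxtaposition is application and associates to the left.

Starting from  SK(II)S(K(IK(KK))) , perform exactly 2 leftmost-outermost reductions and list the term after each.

Answer: after 2 steps: S(K(IK(KK)))

Derivation:
  start: SK(II)S(K(IK(KK)))
  →1  KS(IIS)(K(IK(KK)))
  →2  S(K(IK(KK)))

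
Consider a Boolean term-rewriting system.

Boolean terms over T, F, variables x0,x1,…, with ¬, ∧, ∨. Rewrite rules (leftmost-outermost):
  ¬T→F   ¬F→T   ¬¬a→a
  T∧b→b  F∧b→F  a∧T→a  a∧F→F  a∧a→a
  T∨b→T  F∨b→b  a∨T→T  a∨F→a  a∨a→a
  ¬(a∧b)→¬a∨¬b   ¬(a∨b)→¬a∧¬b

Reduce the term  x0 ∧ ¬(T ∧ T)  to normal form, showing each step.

Answer: normal form = F  (in 4 steps)

Working:
  start: x0 ∧ ¬(T ∧ T)
  [1] x0 ∧ (¬T ∨ ¬T)
  [2] x0 ∧ ¬T
  [3] x0 ∧ F
  [4] F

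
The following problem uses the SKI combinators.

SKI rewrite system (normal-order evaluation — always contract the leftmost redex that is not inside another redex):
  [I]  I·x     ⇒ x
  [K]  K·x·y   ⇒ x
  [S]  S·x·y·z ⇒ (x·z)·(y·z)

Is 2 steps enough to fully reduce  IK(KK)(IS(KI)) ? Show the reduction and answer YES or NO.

  start: IK(KK)(IS(KI))
  step 1: K(KK)(IS(KI))
  step 2: KK

Answer: YES — reaches normal form KK in 2 ≤ 2 steps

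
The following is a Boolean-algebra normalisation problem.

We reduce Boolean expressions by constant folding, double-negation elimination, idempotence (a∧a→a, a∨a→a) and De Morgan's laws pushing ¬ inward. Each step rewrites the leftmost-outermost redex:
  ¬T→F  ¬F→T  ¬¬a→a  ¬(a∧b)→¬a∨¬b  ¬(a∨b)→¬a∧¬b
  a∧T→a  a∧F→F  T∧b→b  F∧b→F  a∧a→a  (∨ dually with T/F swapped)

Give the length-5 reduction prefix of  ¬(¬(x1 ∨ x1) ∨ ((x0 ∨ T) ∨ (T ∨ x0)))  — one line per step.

  start: ¬(¬(x1 ∨ x1) ∨ ((x0 ∨ T) ∨ (T ∨ x0)))
  step 1: ¬¬(x1 ∨ x1) ∧ ¬((x0 ∨ T) ∨ (T ∨ x0))
  step 2: (x1 ∨ x1) ∧ ¬((x0 ∨ T) ∨ (T ∨ x0))
  step 3: x1 ∧ ¬((x0 ∨ T) ∨ (T ∨ x0))
  step 4: x1 ∧ (¬(x0 ∨ T) ∧ ¬(T ∨ x0))
  step 5: x1 ∧ ((¬x0 ∧ ¬T) ∧ ¬(T ∨ x0))

Answer: after 5 steps: x1 ∧ ((¬x0 ∧ ¬T) ∧ ¬(T ∨ x0))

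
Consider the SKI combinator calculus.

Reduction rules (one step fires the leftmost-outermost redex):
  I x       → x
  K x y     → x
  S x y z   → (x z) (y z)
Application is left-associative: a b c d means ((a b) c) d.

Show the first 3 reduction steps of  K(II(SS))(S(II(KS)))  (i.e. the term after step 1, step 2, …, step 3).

Answer: after 3 steps: SS

Working:
  start: K(II(SS))(S(II(KS)))
  [1] II(SS)
  [2] I(SS)
  [3] SS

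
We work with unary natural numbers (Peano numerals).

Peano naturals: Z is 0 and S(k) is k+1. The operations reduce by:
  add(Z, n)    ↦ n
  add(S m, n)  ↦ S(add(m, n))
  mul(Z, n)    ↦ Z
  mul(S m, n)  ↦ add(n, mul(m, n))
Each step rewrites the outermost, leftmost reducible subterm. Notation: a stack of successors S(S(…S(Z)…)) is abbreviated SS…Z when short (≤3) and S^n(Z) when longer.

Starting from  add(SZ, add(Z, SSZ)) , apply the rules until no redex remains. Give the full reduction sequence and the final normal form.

  start: add(SZ, add(Z, SSZ))
  [1] S(add(Z, add(Z, SSZ)))
  [2] S(add(Z, SSZ))
  [3] SSSZ

Answer: normal form = SSSZ  (in 3 steps)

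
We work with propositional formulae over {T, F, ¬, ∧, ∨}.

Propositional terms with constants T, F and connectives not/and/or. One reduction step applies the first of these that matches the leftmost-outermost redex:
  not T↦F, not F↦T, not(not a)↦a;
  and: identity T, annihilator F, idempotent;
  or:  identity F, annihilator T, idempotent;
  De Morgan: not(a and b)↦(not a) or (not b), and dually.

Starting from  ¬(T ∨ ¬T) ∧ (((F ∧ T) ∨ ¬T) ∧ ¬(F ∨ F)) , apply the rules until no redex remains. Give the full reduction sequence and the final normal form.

Answer: normal form = F  (in 4 steps)

Reduction:
  start: ¬(T ∨ ¬T) ∧ (((F ∧ T) ∨ ¬T) ∧ ¬(F ∨ F))
  [1] (¬T ∧ ¬¬T) ∧ (((F ∧ T) ∨ ¬T) ∧ ¬(F ∨ F))
  [2] (F ∧ ¬¬T) ∧ (((F ∧ T) ∨ ¬T) ∧ ¬(F ∨ F))
  [3] F ∧ (((F ∧ T) ∨ ¬T) ∧ ¬(F ∨ F))
  [4] F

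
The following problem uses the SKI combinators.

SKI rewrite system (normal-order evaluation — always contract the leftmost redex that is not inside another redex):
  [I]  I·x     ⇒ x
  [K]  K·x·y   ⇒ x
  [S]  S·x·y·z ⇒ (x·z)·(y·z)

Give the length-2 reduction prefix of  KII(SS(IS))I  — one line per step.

  start: KII(SS(IS))I
  →1  I(SS(IS))I
  →2  SS(IS)I

Answer: after 2 steps: SS(IS)I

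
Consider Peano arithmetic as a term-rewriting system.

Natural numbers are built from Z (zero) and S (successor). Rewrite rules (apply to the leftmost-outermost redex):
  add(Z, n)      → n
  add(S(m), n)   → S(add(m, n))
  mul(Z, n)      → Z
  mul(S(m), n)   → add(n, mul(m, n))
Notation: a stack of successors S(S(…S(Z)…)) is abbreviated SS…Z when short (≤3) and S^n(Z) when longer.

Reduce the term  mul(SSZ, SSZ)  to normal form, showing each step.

  start: mul(SSZ, SSZ)
  [1] add(SSZ, mul(SZ, SSZ))
  [2] S(add(SZ, mul(SZ, SSZ)))
  [3] S(S(add(Z, mul(SZ, SSZ))))
  [4] S(S(mul(SZ, SSZ)))
  [5] S(S(add(SSZ, mul(Z, SSZ))))
  [6] S(S(S(add(SZ, mul(Z, SSZ)))))
  [7] S(S(S(S(add(Z, mul(Z, SSZ))))))
  [8] S(S(S(S(mul(Z, SSZ)))))
  [9] S^4(Z)

Answer: normal form = S^4(Z)  (in 9 steps)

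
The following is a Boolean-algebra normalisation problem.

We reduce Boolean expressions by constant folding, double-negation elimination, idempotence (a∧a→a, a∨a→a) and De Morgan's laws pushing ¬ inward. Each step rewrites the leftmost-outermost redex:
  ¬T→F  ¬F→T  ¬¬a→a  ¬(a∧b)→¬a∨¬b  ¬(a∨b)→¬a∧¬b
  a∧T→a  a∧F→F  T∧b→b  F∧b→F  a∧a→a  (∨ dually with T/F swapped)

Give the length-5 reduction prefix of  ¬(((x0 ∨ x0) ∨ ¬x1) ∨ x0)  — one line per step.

Answer: after 5 steps: (¬x0 ∧ x1) ∧ ¬x0

Derivation:
  start: ¬(((x0 ∨ x0) ∨ ¬x1) ∨ x0)
  [1] ¬((x0 ∨ x0) ∨ ¬x1) ∧ ¬x0
  [2] (¬(x0 ∨ x0) ∧ ¬¬x1) ∧ ¬x0
  [3] ((¬x0 ∧ ¬x0) ∧ ¬¬x1) ∧ ¬x0
  [4] (¬x0 ∧ ¬¬x1) ∧ ¬x0
  [5] (¬x0 ∧ x1) ∧ ¬x0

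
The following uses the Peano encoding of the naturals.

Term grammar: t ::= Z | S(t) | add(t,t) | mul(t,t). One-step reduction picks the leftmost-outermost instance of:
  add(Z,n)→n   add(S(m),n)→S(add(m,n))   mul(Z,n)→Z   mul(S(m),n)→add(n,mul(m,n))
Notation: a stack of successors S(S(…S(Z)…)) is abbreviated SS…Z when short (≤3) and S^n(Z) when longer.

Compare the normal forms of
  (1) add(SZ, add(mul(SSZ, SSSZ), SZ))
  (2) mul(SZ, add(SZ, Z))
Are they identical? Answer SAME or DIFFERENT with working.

Answer: DIFFERENT — A ⇓ S^8(Z), B ⇓ SZ

Reduction:
Term A:
  start: add(SZ, add(mul(SSZ, SSSZ), SZ))
  →1  S(add(Z, add(mul(SSZ, SSSZ), SZ)))
  →2  S(add(mul(SSZ, SSSZ), SZ))
  →3  S(add(add(SSSZ, mul(SZ, SSSZ)), SZ))
  →4  S(add(S(add(SSZ, mul(SZ, SSSZ))), SZ))
  →5  S(S(add(add(SSZ, mul(SZ, SSSZ)), SZ)))
  →6  S(S(add(S(add(SZ, mul(SZ, SSSZ))), SZ)))
  →7  S(S(S(add(add(SZ, mul(SZ, SSSZ)), SZ))))
  →8  S(S(S(add(S(add(Z, mul(SZ, SSSZ))), SZ))))
  →9  S(S(S(S(add(add(Z, mul(SZ, SSSZ)), SZ)))))
  →10  S(S(S(S(add(mul(SZ, SSSZ), SZ)))))
  →11  S(S(S(S(add(add(SSSZ, mul(Z, SSSZ)), SZ)))))
  →12  S(S(S(S(add(S(add(SSZ, mul(Z, SSSZ))), SZ)))))
  →13  S(S(S(S(S(add(add(SSZ, mul(Z, SSSZ)), SZ))))))
  →14  S(S(S(S(S(add(S(add(SZ, mul(Z, SSSZ))), SZ))))))
  →15  S(S(S(S(S(S(add(add(SZ, mul(Z, SSSZ)), SZ)))))))
  →16  S(S(S(S(S(S(add(S(add(Z, mul(Z, SSSZ))), SZ)))))))
  →17  S(S(S(S(S(S(S(add(add(Z, mul(Z, SSSZ)), SZ))))))))
  →18  S(S(S(S(S(S(S(add(mul(Z, SSSZ), SZ))))))))
  →19  S(S(S(S(S(S(S(add(Z, SZ))))))))
  →20  S^8(Z)

Term B:
  start: mul(SZ, add(SZ, Z))
  →1  add(add(SZ, Z), mul(Z, add(SZ, Z)))
  →2  add(S(add(Z, Z)), mul(Z, add(SZ, Z)))
  →3  S(add(add(Z, Z), mul(Z, add(SZ, Z))))
  →4  S(add(Z, mul(Z, add(SZ, Z))))
  →5  S(mul(Z, add(SZ, Z)))
  →6  SZ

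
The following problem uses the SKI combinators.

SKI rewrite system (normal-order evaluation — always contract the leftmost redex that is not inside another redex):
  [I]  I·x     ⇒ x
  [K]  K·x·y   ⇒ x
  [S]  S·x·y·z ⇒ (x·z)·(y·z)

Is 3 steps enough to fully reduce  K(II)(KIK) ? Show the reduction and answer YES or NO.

Answer: YES — reaches normal form I in 2 ≤ 3 steps

Reduction:
  start: K(II)(KIK)
  [1] II
  [2] I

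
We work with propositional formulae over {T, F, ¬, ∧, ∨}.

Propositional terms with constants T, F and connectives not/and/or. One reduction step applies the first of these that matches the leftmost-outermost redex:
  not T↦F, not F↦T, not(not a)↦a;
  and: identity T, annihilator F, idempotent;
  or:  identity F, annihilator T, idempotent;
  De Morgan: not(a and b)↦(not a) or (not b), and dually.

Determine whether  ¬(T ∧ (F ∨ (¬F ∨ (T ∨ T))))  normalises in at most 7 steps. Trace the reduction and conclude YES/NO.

  start: ¬(T ∧ (F ∨ (¬F ∨ (T ∨ T))))
  [1] ¬T ∨ ¬(F ∨ (¬F ∨ (T ∨ T)))
  [2] F ∨ ¬(F ∨ (¬F ∨ (T ∨ T)))
  [3] ¬(F ∨ (¬F ∨ (T ∨ T)))
  [4] ¬F ∧ ¬(¬F ∨ (T ∨ T))
  [5] T ∧ ¬(¬F ∨ (T ∨ T))
  [6] ¬(¬F ∨ (T ∨ T))
  [7] ¬¬F ∧ ¬(T ∨ T)

Answer: NO — after 7 steps the term is ¬¬F ∧ ¬(T ∨ T), not yet normal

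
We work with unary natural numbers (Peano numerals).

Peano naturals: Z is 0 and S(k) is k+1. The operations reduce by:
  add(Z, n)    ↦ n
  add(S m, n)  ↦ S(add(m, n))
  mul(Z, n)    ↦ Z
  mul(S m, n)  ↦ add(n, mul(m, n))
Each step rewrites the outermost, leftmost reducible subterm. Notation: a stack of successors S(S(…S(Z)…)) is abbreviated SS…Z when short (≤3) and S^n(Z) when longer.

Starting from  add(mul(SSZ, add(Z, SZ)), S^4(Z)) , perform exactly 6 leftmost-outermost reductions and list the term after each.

Answer: after 6 steps: S(add(add(add(Z, SZ), mul(Z, add(Z, SZ))), S^4(Z)))

Derivation:
  start: add(mul(SSZ, add(Z, SZ)), S^4(Z))
  →1  add(add(add(Z, SZ), mul(SZ, add(Z, SZ))), S^4(Z))
  →2  add(add(SZ, mul(SZ, add(Z, SZ))), S^4(Z))
  →3  add(S(add(Z, mul(SZ, add(Z, SZ)))), S^4(Z))
  →4  S(add(add(Z, mul(SZ, add(Z, SZ))), S^4(Z)))
  →5  S(add(mul(SZ, add(Z, SZ)), S^4(Z)))
  →6  S(add(add(add(Z, SZ), mul(Z, add(Z, SZ))), S^4(Z)))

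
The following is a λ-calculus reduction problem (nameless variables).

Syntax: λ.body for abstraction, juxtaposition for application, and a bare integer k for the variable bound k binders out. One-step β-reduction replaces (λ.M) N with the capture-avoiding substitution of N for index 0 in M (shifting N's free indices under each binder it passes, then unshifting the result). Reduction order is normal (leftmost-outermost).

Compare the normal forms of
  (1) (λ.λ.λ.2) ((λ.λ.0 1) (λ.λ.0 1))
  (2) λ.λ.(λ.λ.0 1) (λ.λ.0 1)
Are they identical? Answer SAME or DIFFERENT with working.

Answer: SAME — A ⇓ λ.λ.λ.0 (λ.λ.0 1), B ⇓ λ.λ.λ.0 (λ.λ.0 1)

Reduction:
Term A:
  start: (λ.λ.λ.2) ((λ.λ.0 1) (λ.λ.0 1))
  →1  λ.λ.(λ.λ.0 1) (λ.λ.0 1)
  →2  λ.λ.λ.0 (λ.λ.0 1)

Term B:
  start: λ.λ.(λ.λ.0 1) (λ.λ.0 1)
  →1  λ.λ.λ.0 (λ.λ.0 1)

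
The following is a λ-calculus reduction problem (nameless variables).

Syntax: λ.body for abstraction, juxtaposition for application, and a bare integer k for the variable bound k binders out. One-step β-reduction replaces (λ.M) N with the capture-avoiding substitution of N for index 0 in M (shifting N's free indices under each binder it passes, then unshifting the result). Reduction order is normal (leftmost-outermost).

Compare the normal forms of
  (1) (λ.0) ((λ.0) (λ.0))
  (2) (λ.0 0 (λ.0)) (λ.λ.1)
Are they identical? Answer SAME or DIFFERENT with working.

Answer: DIFFERENT — A ⇓ λ.0, B ⇓ λ.λ.1

Derivation:
Term A:
  start: (λ.0) ((λ.0) (λ.0))
  [1] (λ.0) (λ.0)
  [2] λ.0

Term B:
  start: (λ.0 0 (λ.0)) (λ.λ.1)
  [1] (λ.λ.1) (λ.λ.1) (λ.0)
  [2] (λ.λ.λ.1) (λ.0)
  [3] λ.λ.1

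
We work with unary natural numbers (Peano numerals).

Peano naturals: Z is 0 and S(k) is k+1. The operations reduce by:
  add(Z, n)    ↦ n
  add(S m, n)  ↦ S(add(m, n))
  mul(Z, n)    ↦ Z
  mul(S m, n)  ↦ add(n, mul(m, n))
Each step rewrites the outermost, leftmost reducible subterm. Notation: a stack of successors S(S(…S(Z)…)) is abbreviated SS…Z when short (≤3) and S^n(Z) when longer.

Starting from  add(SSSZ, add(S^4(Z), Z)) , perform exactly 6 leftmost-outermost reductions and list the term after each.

Answer: after 6 steps: S(S(S(S(S(add(SSZ, Z))))))

Working:
  start: add(SSSZ, add(S^4(Z), Z))
  →1  S(add(SSZ, add(S^4(Z), Z)))
  →2  S(S(add(SZ, add(S^4(Z), Z))))
  →3  S(S(S(add(Z, add(S^4(Z), Z)))))
  →4  S(S(S(add(S^4(Z), Z))))
  →5  S(S(S(S(add(SSSZ, Z)))))
  →6  S(S(S(S(S(add(SSZ, Z))))))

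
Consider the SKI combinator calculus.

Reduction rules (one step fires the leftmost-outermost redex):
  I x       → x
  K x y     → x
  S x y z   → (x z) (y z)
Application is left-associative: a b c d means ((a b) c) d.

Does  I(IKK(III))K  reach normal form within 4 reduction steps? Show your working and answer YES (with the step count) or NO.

Answer: YES — reaches normal form KK in 3 ≤ 4 steps

Derivation:
  start: I(IKK(III))K
  step 1: IKK(III)K
  step 2: KK(III)K
  step 3: KK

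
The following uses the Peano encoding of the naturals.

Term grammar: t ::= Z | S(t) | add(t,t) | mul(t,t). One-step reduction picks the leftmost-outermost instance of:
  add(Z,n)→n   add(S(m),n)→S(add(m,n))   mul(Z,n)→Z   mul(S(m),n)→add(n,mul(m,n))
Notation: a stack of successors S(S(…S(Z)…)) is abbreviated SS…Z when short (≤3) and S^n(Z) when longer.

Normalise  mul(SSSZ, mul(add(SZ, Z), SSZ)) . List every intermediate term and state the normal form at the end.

  start: mul(SSSZ, mul(add(SZ, Z), SSZ))
  step 1: add(mul(add(SZ, Z), SSZ), mul(SSZ, mul(add(SZ, Z), SSZ)))
  step 2: add(mul(S(add(Z, Z)), SSZ), mul(SSZ, mul(add(SZ, Z), SSZ)))
  step 3: add(add(SSZ, mul(add(Z, Z), SSZ)), mul(SSZ, mul(add(SZ, Z), SSZ)))
  step 4: add(S(add(SZ, mul(add(Z, Z), SSZ))), mul(SSZ, mul(add(SZ, Z), SSZ)))
  step 5: S(add(add(SZ, mul(add(Z, Z), SSZ)), mul(SSZ, mul(add(SZ, Z), SSZ))))
  step 6: S(add(S(add(Z, mul(add(Z, Z), SSZ))), mul(SSZ, mul(add(SZ, Z), SSZ))))
  step 7: S(S(add(add(Z, mul(add(Z, Z), SSZ)), mul(SSZ, mul(add(SZ, Z), SSZ)))))
  step 8: S(S(add(mul(add(Z, Z), SSZ), mul(SSZ, mul(add(SZ, Z), SSZ)))))
  step 9: S(S(add(mul(Z, SSZ), mul(SSZ, mul(add(SZ, Z), SSZ)))))
  step 10: S(S(add(Z, mul(SSZ, mul(add(SZ, Z), SSZ)))))
  step 11: S(S(mul(SSZ, mul(add(SZ, Z), SSZ))))
  step 12: S(S(add(mul(add(SZ, Z), SSZ), mul(SZ, mul(add(SZ, Z), SSZ)))))
  step 13: S(S(add(mul(S(add(Z, Z)), SSZ), mul(SZ, mul(add(SZ, Z), SSZ)))))
  step 14: S(S(add(add(SSZ, mul(add(Z, Z), SSZ)), mul(SZ, mul(add(SZ, Z), SSZ)))))
  step 15: S(S(add(S(add(SZ, mul(add(Z, Z), SSZ))), mul(SZ, mul(add(SZ, Z), SSZ)))))
  step 16: S(S(S(add(add(SZ, mul(add(Z, Z), SSZ)), mul(SZ, mul(add(SZ, Z), SSZ))))))
  step 17: S(S(S(add(S(add(Z, mul(add(Z, Z), SSZ))), mul(SZ, mul(add(SZ, Z), SSZ))))))
  step 18: S(S(S(S(add(add(Z, mul(add(Z, Z), SSZ)), mul(SZ, mul(add(SZ, Z), SSZ)))))))
  step 19: S(S(S(S(add(mul(add(Z, Z), SSZ), mul(SZ, mul(add(SZ, Z), SSZ)))))))
  step 20: S(S(S(S(add(mul(Z, SSZ), mul(SZ, mul(add(SZ, Z), SSZ)))))))
  step 21: S(S(S(S(add(Z, mul(SZ, mul(add(SZ, Z), SSZ)))))))
  step 22: S(S(S(S(mul(SZ, mul(add(SZ, Z), SSZ))))))
  step 23: S(S(S(S(add(mul(add(SZ, Z), SSZ), mul(Z, mul(add(SZ, Z), SSZ)))))))
  step 24: S(S(S(S(add(mul(S(add(Z, Z)), SSZ), mul(Z, mul(add(SZ, Z), SSZ)))))))
  step 25: S(S(S(S(add(add(SSZ, mul(add(Z, Z), SSZ)), mul(Z, mul(add(SZ, Z), SSZ)))))))
  step 26: S(S(S(S(add(S(add(SZ, mul(add(Z, Z), SSZ))), mul(Z, mul(add(SZ, Z), SSZ)))))))
  step 27: S(S(S(S(S(add(add(SZ, mul(add(Z, Z), SSZ)), mul(Z, mul(add(SZ, Z), SSZ))))))))
  step 28: S(S(S(S(S(add(S(add(Z, mul(add(Z, Z), SSZ))), mul(Z, mul(add(SZ, Z), SSZ))))))))
  step 29: S(S(S(S(S(S(add(add(Z, mul(add(Z, Z), SSZ)), mul(Z, mul(add(SZ, Z), SSZ)))))))))
  step 30: S(S(S(S(S(S(add(mul(add(Z, Z), SSZ), mul(Z, mul(add(SZ, Z), SSZ)))))))))
  step 31: S(S(S(S(S(S(add(mul(Z, SSZ), mul(Z, mul(add(SZ, Z), SSZ)))))))))
  step 32: S(S(S(S(S(S(add(Z, mul(Z, mul(add(SZ, Z), SSZ)))))))))
  step 33: S(S(S(S(S(S(mul(Z, mul(add(SZ, Z), SSZ))))))))
  step 34: S^6(Z)

Answer: normal form = S^6(Z)  (in 34 steps)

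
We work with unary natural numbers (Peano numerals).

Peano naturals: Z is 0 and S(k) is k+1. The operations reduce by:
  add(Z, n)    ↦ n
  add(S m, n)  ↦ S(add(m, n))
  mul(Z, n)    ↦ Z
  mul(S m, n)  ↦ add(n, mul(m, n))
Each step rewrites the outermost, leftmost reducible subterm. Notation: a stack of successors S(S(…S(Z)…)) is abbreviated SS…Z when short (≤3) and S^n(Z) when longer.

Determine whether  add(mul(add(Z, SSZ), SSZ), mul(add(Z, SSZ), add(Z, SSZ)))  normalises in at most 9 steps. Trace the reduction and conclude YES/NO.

Answer: NO — after 9 steps the term is S(S(add(S(add(SZ, mul(Z, SSZ))), mul(add(Z, SSZ), add(Z, SSZ))))), not yet normal

Reduction:
  start: add(mul(add(Z, SSZ), SSZ), mul(add(Z, SSZ), add(Z, SSZ)))
  [1] add(mul(SSZ, SSZ), mul(add(Z, SSZ), add(Z, SSZ)))
  [2] add(add(SSZ, mul(SZ, SSZ)), mul(add(Z, SSZ), add(Z, SSZ)))
  [3] add(S(add(SZ, mul(SZ, SSZ))), mul(add(Z, SSZ), add(Z, SSZ)))
  [4] S(add(add(SZ, mul(SZ, SSZ)), mul(add(Z, SSZ), add(Z, SSZ))))
  [5] S(add(S(add(Z, mul(SZ, SSZ))), mul(add(Z, SSZ), add(Z, SSZ))))
  [6] S(S(add(add(Z, mul(SZ, SSZ)), mul(add(Z, SSZ), add(Z, SSZ)))))
  [7] S(S(add(mul(SZ, SSZ), mul(add(Z, SSZ), add(Z, SSZ)))))
  [8] S(S(add(add(SSZ, mul(Z, SSZ)), mul(add(Z, SSZ), add(Z, SSZ)))))
  [9] S(S(add(S(add(SZ, mul(Z, SSZ))), mul(add(Z, SSZ), add(Z, SSZ)))))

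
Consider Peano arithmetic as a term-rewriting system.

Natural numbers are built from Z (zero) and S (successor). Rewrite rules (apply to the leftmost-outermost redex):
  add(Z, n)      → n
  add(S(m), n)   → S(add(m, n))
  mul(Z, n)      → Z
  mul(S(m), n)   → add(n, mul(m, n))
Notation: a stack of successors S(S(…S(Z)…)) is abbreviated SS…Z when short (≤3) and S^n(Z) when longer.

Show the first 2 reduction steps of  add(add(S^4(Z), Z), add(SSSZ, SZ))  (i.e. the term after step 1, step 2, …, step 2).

  start: add(add(S^4(Z), Z), add(SSSZ, SZ))
  [1] add(S(add(SSSZ, Z)), add(SSSZ, SZ))
  [2] S(add(add(SSSZ, Z), add(SSSZ, SZ)))

Answer: after 2 steps: S(add(add(SSSZ, Z), add(SSSZ, SZ)))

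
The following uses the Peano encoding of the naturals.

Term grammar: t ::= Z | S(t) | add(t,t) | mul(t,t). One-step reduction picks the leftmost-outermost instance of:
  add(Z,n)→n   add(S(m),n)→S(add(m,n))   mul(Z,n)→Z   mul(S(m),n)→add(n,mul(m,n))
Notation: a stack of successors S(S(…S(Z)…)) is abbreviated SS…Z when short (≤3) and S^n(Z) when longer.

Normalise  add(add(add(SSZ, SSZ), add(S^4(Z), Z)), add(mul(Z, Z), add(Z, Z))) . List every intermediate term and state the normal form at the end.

Answer: normal form = S^8(Z)  (in 25 steps)

Reduction:
  start: add(add(add(SSZ, SSZ), add(S^4(Z), Z)), add(mul(Z, Z), add(Z, Z)))
  step 1: add(add(S(add(SZ, SSZ)), add(S^4(Z), Z)), add(mul(Z, Z), add(Z, Z)))
  step 2: add(S(add(add(SZ, SSZ), add(S^4(Z), Z))), add(mul(Z, Z), add(Z, Z)))
  step 3: S(add(add(add(SZ, SSZ), add(S^4(Z), Z)), add(mul(Z, Z), add(Z, Z))))
  step 4: S(add(add(S(add(Z, SSZ)), add(S^4(Z), Z)), add(mul(Z, Z), add(Z, Z))))
  step 5: S(add(S(add(add(Z, SSZ), add(S^4(Z), Z))), add(mul(Z, Z), add(Z, Z))))
  step 6: S(S(add(add(add(Z, SSZ), add(S^4(Z), Z)), add(mul(Z, Z), add(Z, Z)))))
  step 7: S(S(add(add(SSZ, add(S^4(Z), Z)), add(mul(Z, Z), add(Z, Z)))))
  step 8: S(S(add(S(add(SZ, add(S^4(Z), Z))), add(mul(Z, Z), add(Z, Z)))))
  step 9: S(S(S(add(add(SZ, add(S^4(Z), Z)), add(mul(Z, Z), add(Z, Z))))))
  step 10: S(S(S(add(S(add(Z, add(S^4(Z), Z))), add(mul(Z, Z), add(Z, Z))))))
  step 11: S(S(S(S(add(add(Z, add(S^4(Z), Z)), add(mul(Z, Z), add(Z, Z)))))))
  step 12: S(S(S(S(add(add(S^4(Z), Z), add(mul(Z, Z), add(Z, Z)))))))
  step 13: S(S(S(S(add(S(add(SSSZ, Z)), add(mul(Z, Z), add(Z, Z)))))))
  step 14: S(S(S(S(S(add(add(SSSZ, Z), add(mul(Z, Z), add(Z, Z))))))))
  step 15: S(S(S(S(S(add(S(add(SSZ, Z)), add(mul(Z, Z), add(Z, Z))))))))
  step 16: S(S(S(S(S(S(add(add(SSZ, Z), add(mul(Z, Z), add(Z, Z)))))))))
  step 17: S(S(S(S(S(S(add(S(add(SZ, Z)), add(mul(Z, Z), add(Z, Z)))))))))
  step 18: S(S(S(S(S(S(S(add(add(SZ, Z), add(mul(Z, Z), add(Z, Z))))))))))
  step 19: S(S(S(S(S(S(S(add(S(add(Z, Z)), add(mul(Z, Z), add(Z, Z))))))))))
  step 20: S(S(S(S(S(S(S(S(add(add(Z, Z), add(mul(Z, Z), add(Z, Z)))))))))))
  step 21: S(S(S(S(S(S(S(S(add(Z, add(mul(Z, Z), add(Z, Z)))))))))))
  step 22: S(S(S(S(S(S(S(S(add(mul(Z, Z), add(Z, Z))))))))))
  step 23: S(S(S(S(S(S(S(S(add(Z, add(Z, Z))))))))))
  step 24: S(S(S(S(S(S(S(S(add(Z, Z)))))))))
  step 25: S^8(Z)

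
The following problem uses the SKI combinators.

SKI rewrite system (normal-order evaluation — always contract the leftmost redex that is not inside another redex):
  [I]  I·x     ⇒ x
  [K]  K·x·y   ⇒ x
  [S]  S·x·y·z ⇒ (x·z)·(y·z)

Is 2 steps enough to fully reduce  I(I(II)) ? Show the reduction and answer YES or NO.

Answer: NO — after 2 steps the term is II, not yet normal

Working:
  start: I(I(II))
  step 1: I(II)
  step 2: II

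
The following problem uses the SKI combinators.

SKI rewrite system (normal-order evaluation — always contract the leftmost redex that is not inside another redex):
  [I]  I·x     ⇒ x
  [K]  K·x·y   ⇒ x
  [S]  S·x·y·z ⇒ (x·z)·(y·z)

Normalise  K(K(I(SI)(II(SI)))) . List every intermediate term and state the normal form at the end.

Answer: normal form = K(K(SI(SI)))  (in 3 steps)

Reduction:
  start: K(K(I(SI)(II(SI))))
  →1  K(K(SI(II(SI))))
  →2  K(K(SI(I(SI))))
  →3  K(K(SI(SI)))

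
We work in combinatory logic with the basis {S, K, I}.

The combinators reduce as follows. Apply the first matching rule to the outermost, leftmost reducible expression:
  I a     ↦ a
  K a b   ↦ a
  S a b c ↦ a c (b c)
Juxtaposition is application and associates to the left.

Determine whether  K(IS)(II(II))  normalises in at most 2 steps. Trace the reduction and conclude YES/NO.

  start: K(IS)(II(II))
  step 1: IS
  step 2: S

Answer: YES — reaches normal form S in 2 ≤ 2 steps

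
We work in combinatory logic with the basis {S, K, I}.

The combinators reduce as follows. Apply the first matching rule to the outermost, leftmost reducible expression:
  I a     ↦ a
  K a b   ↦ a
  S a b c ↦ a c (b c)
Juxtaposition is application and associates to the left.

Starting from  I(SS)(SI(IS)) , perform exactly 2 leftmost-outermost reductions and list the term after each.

Answer: after 2 steps: SS(SIS)

Derivation:
  start: I(SS)(SI(IS))
  →1  SS(SI(IS))
  →2  SS(SIS)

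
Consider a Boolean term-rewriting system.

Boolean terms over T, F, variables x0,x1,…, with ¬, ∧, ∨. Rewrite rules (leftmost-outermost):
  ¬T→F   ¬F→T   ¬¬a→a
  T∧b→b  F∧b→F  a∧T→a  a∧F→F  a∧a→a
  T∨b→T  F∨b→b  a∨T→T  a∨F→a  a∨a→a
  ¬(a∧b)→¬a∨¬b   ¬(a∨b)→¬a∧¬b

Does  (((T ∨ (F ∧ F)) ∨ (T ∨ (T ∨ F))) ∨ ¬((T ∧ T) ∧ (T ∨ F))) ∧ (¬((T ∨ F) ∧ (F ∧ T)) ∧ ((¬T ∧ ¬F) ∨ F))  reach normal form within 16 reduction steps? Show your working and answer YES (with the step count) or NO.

  start: (((T ∨ (F ∧ F)) ∨ (T ∨ (T ∨ F))) ∨ ¬((T ∧ T) ∧ (T ∨ F))) ∧ (¬((T ∨ F) ∧ (F ∧ T)) ∧ ((¬T ∧ ¬F) ∨ F))
  →1  ((T ∨ (T ∨ (T ∨ F))) ∨ ¬((T ∧ T) ∧ (T ∨ F))) ∧ (¬((T ∨ F) ∧ (F ∧ T)) ∧ ((¬T ∧ ¬F) ∨ F))
  →2  (T ∨ ¬((T ∧ T) ∧ (T ∨ F))) ∧ (¬((T ∨ F) ∧ (F ∧ T)) ∧ ((¬T ∧ ¬F) ∨ F))
  →3  T ∧ (¬((T ∨ F) ∧ (F ∧ T)) ∧ ((¬T ∧ ¬F) ∨ F))
  →4  ¬((T ∨ F) ∧ (F ∧ T)) ∧ ((¬T ∧ ¬F) ∨ F)
  →5  (¬(T ∨ F) ∨ ¬(F ∧ T)) ∧ ((¬T ∧ ¬F) ∨ F)
  →6  ((¬T ∧ ¬F) ∨ ¬(F ∧ T)) ∧ ((¬T ∧ ¬F) ∨ F)
  →7  ((F ∧ ¬F) ∨ ¬(F ∧ T)) ∧ ((¬T ∧ ¬F) ∨ F)
  →8  (F ∨ ¬(F ∧ T)) ∧ ((¬T ∧ ¬F) ∨ F)
  →9  ¬(F ∧ T) ∧ ((¬T ∧ ¬F) ∨ F)
  →10  (¬F ∨ ¬T) ∧ ((¬T ∧ ¬F) ∨ F)
  →11  (T ∨ ¬T) ∧ ((¬T ∧ ¬F) ∨ F)
  →12  T ∧ ((¬T ∧ ¬F) ∨ F)
  →13  (¬T ∧ ¬F) ∨ F
  →14  ¬T ∧ ¬F
  →15  F ∧ ¬F
  →16  F

Answer: YES — reaches normal form F in 16 ≤ 16 steps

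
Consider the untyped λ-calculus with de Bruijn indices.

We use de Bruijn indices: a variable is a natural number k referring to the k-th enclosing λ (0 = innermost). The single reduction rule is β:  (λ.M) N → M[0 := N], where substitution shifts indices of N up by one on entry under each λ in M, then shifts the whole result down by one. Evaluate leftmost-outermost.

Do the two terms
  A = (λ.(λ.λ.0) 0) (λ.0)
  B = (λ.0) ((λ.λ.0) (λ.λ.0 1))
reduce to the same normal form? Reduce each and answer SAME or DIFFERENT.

Term A:
  start: (λ.(λ.λ.0) 0) (λ.0)
  [1] (λ.λ.0) (λ.0)
  [2] λ.0

Term B:
  start: (λ.0) ((λ.λ.0) (λ.λ.0 1))
  [1] (λ.λ.0) (λ.λ.0 1)
  [2] λ.0

Answer: SAME — A ⇓ λ.0, B ⇓ λ.0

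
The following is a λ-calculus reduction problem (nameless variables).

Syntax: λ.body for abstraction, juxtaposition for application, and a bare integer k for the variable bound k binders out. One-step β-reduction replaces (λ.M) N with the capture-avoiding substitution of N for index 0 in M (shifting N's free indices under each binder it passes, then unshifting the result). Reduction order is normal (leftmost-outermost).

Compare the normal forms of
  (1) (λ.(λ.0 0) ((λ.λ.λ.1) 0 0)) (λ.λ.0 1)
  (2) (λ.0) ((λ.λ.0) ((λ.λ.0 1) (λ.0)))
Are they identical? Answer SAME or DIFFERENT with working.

Answer: DIFFERENT — A ⇓ λ.λ.0 1, B ⇓ λ.0

Derivation:
Term A:
  start: (λ.(λ.0 0) ((λ.λ.λ.1) 0 0)) (λ.λ.0 1)
  →1  (λ.0 0) ((λ.λ.λ.1) (λ.λ.0 1) (λ.λ.0 1))
  →2  (λ.λ.λ.1) (λ.λ.0 1) (λ.λ.0 1) ((λ.λ.λ.1) (λ.λ.0 1) (λ.λ.0 1))
  →3  (λ.λ.1) (λ.λ.0 1) ((λ.λ.λ.1) (λ.λ.0 1) (λ.λ.0 1))
  →4  (λ.λ.λ.0 1) ((λ.λ.λ.1) (λ.λ.0 1) (λ.λ.0 1))
  →5  λ.λ.0 1

Term B:
  start: (λ.0) ((λ.λ.0) ((λ.λ.0 1) (λ.0)))
  →1  (λ.λ.0) ((λ.λ.0 1) (λ.0))
  →2  λ.0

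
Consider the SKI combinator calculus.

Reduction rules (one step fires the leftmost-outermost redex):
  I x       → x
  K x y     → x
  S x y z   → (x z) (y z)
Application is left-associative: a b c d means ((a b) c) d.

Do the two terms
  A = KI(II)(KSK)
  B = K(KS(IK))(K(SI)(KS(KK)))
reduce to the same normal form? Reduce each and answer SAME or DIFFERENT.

Answer: SAME — A ⇓ S, B ⇓ S

Derivation:
Term A:
  start: KI(II)(KSK)
  [1] I(KSK)
  [2] KSK
  [3] S

Term B:
  start: K(KS(IK))(K(SI)(KS(KK)))
  [1] KS(IK)
  [2] S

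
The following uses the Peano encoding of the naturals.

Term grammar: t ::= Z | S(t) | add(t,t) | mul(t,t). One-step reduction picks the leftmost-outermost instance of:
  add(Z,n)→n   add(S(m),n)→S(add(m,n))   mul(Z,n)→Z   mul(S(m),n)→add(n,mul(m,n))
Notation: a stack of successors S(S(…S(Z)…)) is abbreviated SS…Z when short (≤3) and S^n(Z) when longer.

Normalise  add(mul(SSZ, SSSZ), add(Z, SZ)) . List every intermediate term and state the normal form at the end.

Answer: normal form = S^7(Z)  (in 19 steps)

Working:
  start: add(mul(SSZ, SSSZ), add(Z, SZ))
  [1] add(add(SSSZ, mul(SZ, SSSZ)), add(Z, SZ))
  [2] add(S(add(SSZ, mul(SZ, SSSZ))), add(Z, SZ))
  [3] S(add(add(SSZ, mul(SZ, SSSZ)), add(Z, SZ)))
  [4] S(add(S(add(SZ, mul(SZ, SSSZ))), add(Z, SZ)))
  [5] S(S(add(add(SZ, mul(SZ, SSSZ)), add(Z, SZ))))
  [6] S(S(add(S(add(Z, mul(SZ, SSSZ))), add(Z, SZ))))
  [7] S(S(S(add(add(Z, mul(SZ, SSSZ)), add(Z, SZ)))))
  [8] S(S(S(add(mul(SZ, SSSZ), add(Z, SZ)))))
  [9] S(S(S(add(add(SSSZ, mul(Z, SSSZ)), add(Z, SZ)))))
  [10] S(S(S(add(S(add(SSZ, mul(Z, SSSZ))), add(Z, SZ)))))
  [11] S(S(S(S(add(add(SSZ, mul(Z, SSSZ)), add(Z, SZ))))))
  [12] S(S(S(S(add(S(add(SZ, mul(Z, SSSZ))), add(Z, SZ))))))
  [13] S(S(S(S(S(add(add(SZ, mul(Z, SSSZ)), add(Z, SZ)))))))
  [14] S(S(S(S(S(add(S(add(Z, mul(Z, SSSZ))), add(Z, SZ)))))))
  [15] S(S(S(S(S(S(add(add(Z, mul(Z, SSSZ)), add(Z, SZ))))))))
  [16] S(S(S(S(S(S(add(mul(Z, SSSZ), add(Z, SZ))))))))
  [17] S(S(S(S(S(S(add(Z, add(Z, SZ))))))))
  [18] S(S(S(S(S(S(add(Z, SZ)))))))
  [19] S^7(Z)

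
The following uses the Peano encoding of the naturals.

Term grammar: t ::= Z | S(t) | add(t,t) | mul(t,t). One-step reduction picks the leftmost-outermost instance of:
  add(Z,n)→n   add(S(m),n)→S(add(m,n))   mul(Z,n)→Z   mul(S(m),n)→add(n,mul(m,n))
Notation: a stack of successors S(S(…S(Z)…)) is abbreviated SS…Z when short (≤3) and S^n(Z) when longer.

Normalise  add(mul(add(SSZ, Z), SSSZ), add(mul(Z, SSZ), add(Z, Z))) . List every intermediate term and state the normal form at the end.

Answer: normal form = S^6(Z)  (in 24 steps)

Working:
  start: add(mul(add(SSZ, Z), SSSZ), add(mul(Z, SSZ), add(Z, Z)))
  →1  add(mul(S(add(SZ, Z)), SSSZ), add(mul(Z, SSZ), add(Z, Z)))
  →2  add(add(SSSZ, mul(add(SZ, Z), SSSZ)), add(mul(Z, SSZ), add(Z, Z)))
  →3  add(S(add(SSZ, mul(add(SZ, Z), SSSZ))), add(mul(Z, SSZ), add(Z, Z)))
  →4  S(add(add(SSZ, mul(add(SZ, Z), SSSZ)), add(mul(Z, SSZ), add(Z, Z))))
  →5  S(add(S(add(SZ, mul(add(SZ, Z), SSSZ))), add(mul(Z, SSZ), add(Z, Z))))
  →6  S(S(add(add(SZ, mul(add(SZ, Z), SSSZ)), add(mul(Z, SSZ), add(Z, Z)))))
  →7  S(S(add(S(add(Z, mul(add(SZ, Z), SSSZ))), add(mul(Z, SSZ), add(Z, Z)))))
  →8  S(S(S(add(add(Z, mul(add(SZ, Z), SSSZ)), add(mul(Z, SSZ), add(Z, Z))))))
  →9  S(S(S(add(mul(add(SZ, Z), SSSZ), add(mul(Z, SSZ), add(Z, Z))))))
  →10  S(S(S(add(mul(S(add(Z, Z)), SSSZ), add(mul(Z, SSZ), add(Z, Z))))))
  →11  S(S(S(add(add(SSSZ, mul(add(Z, Z), SSSZ)), add(mul(Z, SSZ), add(Z, Z))))))
  →12  S(S(S(add(S(add(SSZ, mul(add(Z, Z), SSSZ))), add(mul(Z, SSZ), add(Z, Z))))))
  →13  S(S(S(S(add(add(SSZ, mul(add(Z, Z), SSSZ)), add(mul(Z, SSZ), add(Z, Z)))))))
  →14  S(S(S(S(add(S(add(SZ, mul(add(Z, Z), SSSZ))), add(mul(Z, SSZ), add(Z, Z)))))))
  →15  S(S(S(S(S(add(add(SZ, mul(add(Z, Z), SSSZ)), add(mul(Z, SSZ), add(Z, Z))))))))
  →16  S(S(S(S(S(add(S(add(Z, mul(add(Z, Z), SSSZ))), add(mul(Z, SSZ), add(Z, Z))))))))
  →17  S(S(S(S(S(S(add(add(Z, mul(add(Z, Z), SSSZ)), add(mul(Z, SSZ), add(Z, Z)))))))))
  →18  S(S(S(S(S(S(add(mul(add(Z, Z), SSSZ), add(mul(Z, SSZ), add(Z, Z)))))))))
  →19  S(S(S(S(S(S(add(mul(Z, SSSZ), add(mul(Z, SSZ), add(Z, Z)))))))))
  →20  S(S(S(S(S(S(add(Z, add(mul(Z, SSZ), add(Z, Z)))))))))
  →21  S(S(S(S(S(S(add(mul(Z, SSZ), add(Z, Z))))))))
  →22  S(S(S(S(S(S(add(Z, add(Z, Z))))))))
  →23  S(S(S(S(S(S(add(Z, Z)))))))
  →24  S^6(Z)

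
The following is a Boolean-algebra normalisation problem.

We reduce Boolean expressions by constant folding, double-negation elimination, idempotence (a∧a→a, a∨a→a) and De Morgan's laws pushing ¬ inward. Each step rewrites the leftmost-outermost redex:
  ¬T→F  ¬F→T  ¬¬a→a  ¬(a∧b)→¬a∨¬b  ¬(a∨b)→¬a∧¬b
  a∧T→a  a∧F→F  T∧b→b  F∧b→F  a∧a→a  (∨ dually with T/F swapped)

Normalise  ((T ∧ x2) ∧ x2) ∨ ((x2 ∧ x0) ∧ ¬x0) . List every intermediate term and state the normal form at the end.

  start: ((T ∧ x2) ∧ x2) ∨ ((x2 ∧ x0) ∧ ¬x0)
  step 1: (x2 ∧ x2) ∨ ((x2 ∧ x0) ∧ ¬x0)
  step 2: x2 ∨ ((x2 ∧ x0) ∧ ¬x0)

Answer: normal form = x2 ∨ ((x2 ∧ x0) ∧ ¬x0)  (in 2 steps)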